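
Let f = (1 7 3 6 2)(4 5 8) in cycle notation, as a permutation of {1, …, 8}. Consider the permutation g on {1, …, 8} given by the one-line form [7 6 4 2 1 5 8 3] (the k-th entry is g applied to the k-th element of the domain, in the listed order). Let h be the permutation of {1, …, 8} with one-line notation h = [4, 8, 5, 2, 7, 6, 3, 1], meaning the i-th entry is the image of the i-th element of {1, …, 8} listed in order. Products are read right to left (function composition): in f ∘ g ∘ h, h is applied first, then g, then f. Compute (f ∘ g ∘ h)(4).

2

(f ∘ g ∘ h)(4) = f(g(h(4))). h(4) = 2, then g(2) = 6, then f(6) = 2, so the result is 2.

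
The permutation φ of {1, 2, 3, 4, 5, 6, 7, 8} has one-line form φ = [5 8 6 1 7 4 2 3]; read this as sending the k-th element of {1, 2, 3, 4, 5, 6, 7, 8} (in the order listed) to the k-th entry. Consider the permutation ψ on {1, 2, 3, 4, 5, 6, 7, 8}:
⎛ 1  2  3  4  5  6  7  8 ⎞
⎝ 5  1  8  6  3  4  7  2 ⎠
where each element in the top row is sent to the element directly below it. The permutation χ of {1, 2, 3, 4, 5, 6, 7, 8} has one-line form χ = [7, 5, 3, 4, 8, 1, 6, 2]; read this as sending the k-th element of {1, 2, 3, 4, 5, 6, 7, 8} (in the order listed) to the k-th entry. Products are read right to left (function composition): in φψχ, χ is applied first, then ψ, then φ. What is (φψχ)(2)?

6

(φψχ)(2) = φ(ψ(χ(2))). χ(2) = 5, then ψ(5) = 3, then φ(3) = 6, so the result is 6.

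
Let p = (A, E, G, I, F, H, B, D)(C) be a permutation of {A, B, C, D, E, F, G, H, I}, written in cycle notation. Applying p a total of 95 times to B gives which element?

H

B lies in the 8-cycle (A, E, G, I, F, H, B, D).
Since the cycle has length 8, p^95 acts on it the same as p^7 (95 mod 8 = 7).
Stepping 7 places around the cycle: B → D → A → E → G → I → F → H.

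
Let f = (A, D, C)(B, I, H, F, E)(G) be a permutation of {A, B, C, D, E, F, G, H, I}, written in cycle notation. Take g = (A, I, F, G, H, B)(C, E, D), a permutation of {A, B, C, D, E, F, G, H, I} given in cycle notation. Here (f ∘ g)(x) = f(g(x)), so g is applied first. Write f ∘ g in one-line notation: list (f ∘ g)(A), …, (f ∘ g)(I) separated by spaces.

(f ∘ g)(x) = f(g(x)). Computing each image: f(g(A)) = f(I) = H, f(g(B)) = f(A) = D, f(g(C)) = f(E) = B, f(g(D)) = f(C) = A, f(g(E)) = f(D) = C, f(g(F)) = f(G) = G, f(g(G)) = f(H) = F, f(g(H)) = f(B) = I, f(g(I)) = f(F) = E.
Hence f ∘ g = [H D B A C G F I E].

H D B A C G F I E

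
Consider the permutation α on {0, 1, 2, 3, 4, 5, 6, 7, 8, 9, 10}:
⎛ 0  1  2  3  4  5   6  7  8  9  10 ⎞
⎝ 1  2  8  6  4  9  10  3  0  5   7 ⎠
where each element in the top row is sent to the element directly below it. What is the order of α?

The disjoint-cycle form of α has cycle lengths 4, 4, 2, 1.
Since disjoint cycles commute, ord(α) = lcm(4, 4, 2) = 4.

4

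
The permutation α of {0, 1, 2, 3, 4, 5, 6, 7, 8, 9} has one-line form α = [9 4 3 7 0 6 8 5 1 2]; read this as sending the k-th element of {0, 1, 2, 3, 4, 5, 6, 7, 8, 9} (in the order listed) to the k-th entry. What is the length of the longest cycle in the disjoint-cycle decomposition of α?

Decomposing into disjoint cycles gives (0, 9, 2, 3, 7, 5, 6, 8, 1, 4); the longest has length 10.

10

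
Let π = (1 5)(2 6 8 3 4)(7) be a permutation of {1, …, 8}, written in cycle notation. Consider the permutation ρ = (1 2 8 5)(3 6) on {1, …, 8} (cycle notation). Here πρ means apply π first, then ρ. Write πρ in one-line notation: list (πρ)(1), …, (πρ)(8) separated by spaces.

1 3 4 8 2 5 7 6

(πρ)(x) = ρ(π(x)). Computing each image: ρ(π(1)) = ρ(5) = 1, ρ(π(2)) = ρ(6) = 3, ρ(π(3)) = ρ(4) = 4, ρ(π(4)) = ρ(2) = 8, ρ(π(5)) = ρ(1) = 2, ρ(π(6)) = ρ(8) = 5, ρ(π(7)) = ρ(7) = 7, ρ(π(8)) = ρ(3) = 6.
Hence πρ = [1 3 4 8 2 5 7 6].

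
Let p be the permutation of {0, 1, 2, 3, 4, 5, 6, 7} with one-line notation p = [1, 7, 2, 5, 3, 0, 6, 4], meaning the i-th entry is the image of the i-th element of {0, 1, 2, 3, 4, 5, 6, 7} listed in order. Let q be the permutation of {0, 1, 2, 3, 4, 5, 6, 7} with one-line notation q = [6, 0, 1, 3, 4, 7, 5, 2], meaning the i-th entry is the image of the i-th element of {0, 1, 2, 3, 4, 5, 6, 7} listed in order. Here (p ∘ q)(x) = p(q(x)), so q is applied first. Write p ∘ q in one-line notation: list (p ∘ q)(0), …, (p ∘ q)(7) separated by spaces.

6 1 7 5 3 4 0 2

For each element, apply q then p: 0 → 6 → 6; 1 → 0 → 1; 2 → 1 → 7; 3 → 3 → 5; 4 → 4 → 3; 5 → 7 → 4; 6 → 5 → 0; 7 → 2 → 2.
Collecting the images, p ∘ q = [6 1 7 5 3 4 0 2].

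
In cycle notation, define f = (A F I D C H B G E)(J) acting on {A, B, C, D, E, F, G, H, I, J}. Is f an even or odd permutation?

The cycle lengths are 9, 1.
A cycle of length ℓ contributes ℓ−1 transpositions, so f is a product of 8 transpositions — even.

even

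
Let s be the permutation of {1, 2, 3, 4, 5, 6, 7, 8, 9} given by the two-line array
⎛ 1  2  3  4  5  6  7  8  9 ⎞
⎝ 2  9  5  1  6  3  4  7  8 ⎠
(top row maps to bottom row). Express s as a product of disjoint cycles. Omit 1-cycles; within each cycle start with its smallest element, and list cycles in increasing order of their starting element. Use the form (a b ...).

Iterating s from 1 gives 1 → 2 → 9 → 8 → 7 → 4 → 1; that is the 6-cycle (1 2 9 8 7 4).
Continuing from each remaining unvisited element yields (1 2 9 8 7 4)(3 5 6).

(1 2 9 8 7 4)(3 5 6)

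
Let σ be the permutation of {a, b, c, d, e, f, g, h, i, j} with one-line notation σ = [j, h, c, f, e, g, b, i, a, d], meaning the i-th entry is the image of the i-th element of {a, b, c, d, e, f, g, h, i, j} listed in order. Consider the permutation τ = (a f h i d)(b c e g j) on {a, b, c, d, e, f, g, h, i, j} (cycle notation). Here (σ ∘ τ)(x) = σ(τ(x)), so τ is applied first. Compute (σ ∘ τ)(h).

a

τ(h) = i, then σ(i) = a; composing gives (σ ∘ τ)(h) = a.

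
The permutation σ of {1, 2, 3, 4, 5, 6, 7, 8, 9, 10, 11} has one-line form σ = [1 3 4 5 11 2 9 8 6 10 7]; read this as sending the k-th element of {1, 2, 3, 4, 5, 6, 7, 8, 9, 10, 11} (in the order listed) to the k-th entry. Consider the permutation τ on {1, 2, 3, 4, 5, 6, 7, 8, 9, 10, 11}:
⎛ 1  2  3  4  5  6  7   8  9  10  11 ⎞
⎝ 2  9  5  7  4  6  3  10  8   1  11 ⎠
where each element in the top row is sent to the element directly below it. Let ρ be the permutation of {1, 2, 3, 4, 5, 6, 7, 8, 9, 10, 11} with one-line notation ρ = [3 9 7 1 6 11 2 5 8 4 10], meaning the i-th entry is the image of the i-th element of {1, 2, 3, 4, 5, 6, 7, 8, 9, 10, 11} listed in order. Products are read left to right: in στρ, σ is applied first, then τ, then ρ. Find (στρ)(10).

Apply the permutations in order: σ(10) = 10, then τ(10) = 1, then ρ(1) = 3. So (στρ)(10) = 3.

3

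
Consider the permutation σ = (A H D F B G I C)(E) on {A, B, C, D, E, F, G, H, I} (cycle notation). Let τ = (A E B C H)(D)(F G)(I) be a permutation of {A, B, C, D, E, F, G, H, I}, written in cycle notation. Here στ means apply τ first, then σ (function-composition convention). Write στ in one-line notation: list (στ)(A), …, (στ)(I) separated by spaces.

(στ)(x) = σ(τ(x)). Computing each image: σ(τ(A)) = σ(E) = E, σ(τ(B)) = σ(C) = A, σ(τ(C)) = σ(H) = D, σ(τ(D)) = σ(D) = F, σ(τ(E)) = σ(B) = G, σ(τ(F)) = σ(G) = I, σ(τ(G)) = σ(F) = B, σ(τ(H)) = σ(A) = H, σ(τ(I)) = σ(I) = C.
Hence στ = [E A D F G I B H C].

E A D F G I B H C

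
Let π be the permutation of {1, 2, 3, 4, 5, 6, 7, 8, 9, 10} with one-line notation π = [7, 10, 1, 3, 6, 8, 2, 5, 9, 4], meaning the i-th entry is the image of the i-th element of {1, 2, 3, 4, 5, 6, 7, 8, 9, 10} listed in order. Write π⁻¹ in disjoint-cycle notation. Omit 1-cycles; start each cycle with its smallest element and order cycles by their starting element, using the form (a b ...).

(1 3 4 10 2 7)(5 8 6)

The cycle decomposition of π is (1 7 2 10 4 3)(5 6 8).
Reversing each cycle (and rotating so the smallest element leads) gives π⁻¹ = (1 3 4 10 2 7)(5 8 6).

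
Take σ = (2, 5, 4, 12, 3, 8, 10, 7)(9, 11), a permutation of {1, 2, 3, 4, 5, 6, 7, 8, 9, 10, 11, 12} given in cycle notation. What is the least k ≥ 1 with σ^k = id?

8

The cycle type of σ is (8, 2, 1, 1).
Since disjoint cycles commute, ord(σ) = lcm(8, 2) = 8.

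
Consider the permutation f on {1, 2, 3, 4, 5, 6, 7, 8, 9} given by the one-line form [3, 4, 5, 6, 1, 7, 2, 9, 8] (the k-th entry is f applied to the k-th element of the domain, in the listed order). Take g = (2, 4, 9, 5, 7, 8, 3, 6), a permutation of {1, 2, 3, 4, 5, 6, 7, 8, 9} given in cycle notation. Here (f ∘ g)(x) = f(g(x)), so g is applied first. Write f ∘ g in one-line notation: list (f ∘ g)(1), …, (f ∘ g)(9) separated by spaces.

(f ∘ g)(x) = f(g(x)). Computing each image: f(g(1)) = f(1) = 3, f(g(2)) = f(4) = 6, f(g(3)) = f(6) = 7, f(g(4)) = f(9) = 8, f(g(5)) = f(7) = 2, f(g(6)) = f(2) = 4, f(g(7)) = f(8) = 9, f(g(8)) = f(3) = 5, f(g(9)) = f(5) = 1.
Hence f ∘ g = [3 6 7 8 2 4 9 5 1].

3 6 7 8 2 4 9 5 1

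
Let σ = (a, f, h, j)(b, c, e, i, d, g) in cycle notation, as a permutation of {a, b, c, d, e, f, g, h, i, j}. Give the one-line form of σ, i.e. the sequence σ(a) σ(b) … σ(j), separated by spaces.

Each element maps to the next entry in its cycle (wrapping to the front): a↦f, b↦c, c↦e, d↦g, e↦i, f↦h, g↦b, h↦j, i↦d, j↦a.
So the one-line form is f c e g i h b j d a.

f c e g i h b j d a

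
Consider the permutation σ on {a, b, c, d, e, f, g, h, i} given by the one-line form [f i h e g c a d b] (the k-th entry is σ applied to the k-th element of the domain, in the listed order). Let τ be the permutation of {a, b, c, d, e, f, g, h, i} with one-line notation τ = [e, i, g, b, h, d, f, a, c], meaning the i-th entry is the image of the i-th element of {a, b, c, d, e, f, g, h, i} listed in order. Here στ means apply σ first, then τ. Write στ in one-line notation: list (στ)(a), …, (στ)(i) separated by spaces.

(στ)(x) = τ(σ(x)). Computing each image: τ(σ(a)) = τ(f) = d, τ(σ(b)) = τ(i) = c, τ(σ(c)) = τ(h) = a, τ(σ(d)) = τ(e) = h, τ(σ(e)) = τ(g) = f, τ(σ(f)) = τ(c) = g, τ(σ(g)) = τ(a) = e, τ(σ(h)) = τ(d) = b, τ(σ(i)) = τ(b) = i.
Hence στ = [d c a h f g e b i].

d c a h f g e b i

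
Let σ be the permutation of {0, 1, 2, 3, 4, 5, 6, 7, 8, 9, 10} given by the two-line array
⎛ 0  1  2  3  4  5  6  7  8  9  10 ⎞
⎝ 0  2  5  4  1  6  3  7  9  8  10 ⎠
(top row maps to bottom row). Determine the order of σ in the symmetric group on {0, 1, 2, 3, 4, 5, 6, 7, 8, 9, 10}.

6

Decomposing into disjoint cycles gives cycle lengths 6, 2, 1, 1, 1.
The order is lcm(6, 2) = 6.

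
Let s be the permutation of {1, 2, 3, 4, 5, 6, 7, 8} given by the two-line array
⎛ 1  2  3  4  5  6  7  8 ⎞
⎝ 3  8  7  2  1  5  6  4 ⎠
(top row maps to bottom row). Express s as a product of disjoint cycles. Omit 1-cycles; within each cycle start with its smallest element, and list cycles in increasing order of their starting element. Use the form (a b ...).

(1 3 7 6 5)(2 8 4)

Iterating s from 1 gives 1 → 3 → 7 → 6 → 5 → 1; that is the 5-cycle (1 3 7 6 5).
Continuing from each remaining unvisited element yields (1 3 7 6 5)(2 8 4).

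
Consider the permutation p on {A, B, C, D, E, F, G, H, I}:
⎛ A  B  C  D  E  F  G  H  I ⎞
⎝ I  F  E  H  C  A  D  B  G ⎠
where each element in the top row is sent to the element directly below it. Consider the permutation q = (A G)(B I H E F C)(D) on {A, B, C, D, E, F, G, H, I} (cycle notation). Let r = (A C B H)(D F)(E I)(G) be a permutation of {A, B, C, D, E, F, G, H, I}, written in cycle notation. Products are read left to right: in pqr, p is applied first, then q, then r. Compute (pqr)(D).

I

Chase D: p(D) = H; q(H) = E; r(E) = I. Hence (pqr)(D) = I.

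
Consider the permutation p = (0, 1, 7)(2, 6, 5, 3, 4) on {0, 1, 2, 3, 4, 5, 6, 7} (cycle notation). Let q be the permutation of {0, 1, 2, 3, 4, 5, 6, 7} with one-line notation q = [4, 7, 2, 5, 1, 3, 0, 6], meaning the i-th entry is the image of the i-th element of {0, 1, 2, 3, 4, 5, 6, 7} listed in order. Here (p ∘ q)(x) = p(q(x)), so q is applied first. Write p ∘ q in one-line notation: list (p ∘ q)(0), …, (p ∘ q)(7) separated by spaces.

(p ∘ q)(x) = p(q(x)). Computing each image: p(q(0)) = p(4) = 2, p(q(1)) = p(7) = 0, p(q(2)) = p(2) = 6, p(q(3)) = p(5) = 3, p(q(4)) = p(1) = 7, p(q(5)) = p(3) = 4, p(q(6)) = p(0) = 1, p(q(7)) = p(6) = 5.
Hence p ∘ q = [2 0 6 3 7 4 1 5].

2 0 6 3 7 4 1 5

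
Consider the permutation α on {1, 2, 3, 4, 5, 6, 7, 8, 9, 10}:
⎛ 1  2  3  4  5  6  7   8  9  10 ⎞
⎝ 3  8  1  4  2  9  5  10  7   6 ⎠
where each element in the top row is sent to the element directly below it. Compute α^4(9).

8

Tracing 9 → 7 → … returns to 9 after 7 steps, so 9 lies in a 7-cycle (2, 8, 10, 6, 9, 7, 5).
Stepping 4 places around the cycle: 9 → 7 → 5 → 2 → 8.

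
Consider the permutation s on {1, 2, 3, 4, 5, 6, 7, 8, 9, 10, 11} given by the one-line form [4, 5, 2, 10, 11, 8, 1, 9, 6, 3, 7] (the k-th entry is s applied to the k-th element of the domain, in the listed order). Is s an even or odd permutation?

In disjoint-cycle form the cycle lengths are 8, 3.
A cycle of length ℓ contributes ℓ−1 transpositions, so s is a product of 7 + 2 = 9 transpositions — odd.

odd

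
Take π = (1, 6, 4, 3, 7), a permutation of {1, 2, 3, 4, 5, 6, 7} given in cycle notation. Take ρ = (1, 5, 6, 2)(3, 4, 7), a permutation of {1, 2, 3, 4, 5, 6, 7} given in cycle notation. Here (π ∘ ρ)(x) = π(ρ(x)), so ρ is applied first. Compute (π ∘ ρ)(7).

First apply ρ: ρ(7) = 3, then π(3) = 7. Thus (π ∘ ρ)(7) = 7.

7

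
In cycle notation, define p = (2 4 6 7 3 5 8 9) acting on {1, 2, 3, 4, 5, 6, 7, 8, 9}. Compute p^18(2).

6

2 lies in the 8-cycle (2 4 6 7 3 5 8 9).
Since the cycle has length 8, p^18 acts on it the same as p^2 (18 mod 8 = 2).
Advancing 2 steps from 2: 2 → 4 → 6.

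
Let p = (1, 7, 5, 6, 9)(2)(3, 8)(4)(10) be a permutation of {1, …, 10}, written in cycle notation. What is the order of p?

10

The cycle type of p is (5, 2, 1, 1, 1).
The order of p is the least common multiple of its cycle lengths: lcm(5, 2) = 10.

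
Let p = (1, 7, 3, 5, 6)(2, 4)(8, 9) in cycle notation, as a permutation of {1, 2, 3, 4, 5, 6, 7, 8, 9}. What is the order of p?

10

The cycle type of p is (5, 2, 2).
The order of p is the least common multiple of its cycle lengths: lcm(5, 2, 2) = 10.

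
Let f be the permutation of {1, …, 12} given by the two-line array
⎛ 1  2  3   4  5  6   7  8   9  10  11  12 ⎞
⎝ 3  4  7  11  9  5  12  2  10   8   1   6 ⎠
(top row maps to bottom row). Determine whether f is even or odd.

odd

In disjoint-cycle form the cycle lengths are 12.
A cycle is odd iff its length is even; f has 1 even-length cycle, so sgn(f) = (−1)^1 and f is odd.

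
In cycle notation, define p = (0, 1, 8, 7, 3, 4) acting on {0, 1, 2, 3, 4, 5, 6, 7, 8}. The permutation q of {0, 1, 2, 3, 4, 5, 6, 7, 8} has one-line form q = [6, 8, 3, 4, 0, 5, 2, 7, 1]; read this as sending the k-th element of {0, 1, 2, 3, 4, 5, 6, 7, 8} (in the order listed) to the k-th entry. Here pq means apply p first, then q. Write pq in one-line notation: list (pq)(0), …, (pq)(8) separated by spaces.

(pq)(x) = q(p(x)). Computing each image: q(p(0)) = q(1) = 8, q(p(1)) = q(8) = 1, q(p(2)) = q(2) = 3, q(p(3)) = q(4) = 0, q(p(4)) = q(0) = 6, q(p(5)) = q(5) = 5, q(p(6)) = q(6) = 2, q(p(7)) = q(3) = 4, q(p(8)) = q(7) = 7.
Hence pq = [8 1 3 0 6 5 2 4 7].

8 1 3 0 6 5 2 4 7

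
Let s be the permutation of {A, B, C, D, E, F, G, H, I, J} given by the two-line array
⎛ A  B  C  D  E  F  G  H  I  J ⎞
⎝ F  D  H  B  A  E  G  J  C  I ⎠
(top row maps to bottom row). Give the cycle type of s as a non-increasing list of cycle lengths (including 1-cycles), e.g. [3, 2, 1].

[4, 3, 2, 1]

The disjoint cycles are (A F E)(B D)(C H J I)(G), with lengths 4, 3, 2, 1 in non-increasing order.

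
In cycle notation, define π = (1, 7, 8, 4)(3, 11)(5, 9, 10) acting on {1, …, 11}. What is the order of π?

12

The cycle type of π is (4, 3, 2, 1, 1).
The order of π is the least common multiple of its cycle lengths: lcm(4, 3, 2) = 12.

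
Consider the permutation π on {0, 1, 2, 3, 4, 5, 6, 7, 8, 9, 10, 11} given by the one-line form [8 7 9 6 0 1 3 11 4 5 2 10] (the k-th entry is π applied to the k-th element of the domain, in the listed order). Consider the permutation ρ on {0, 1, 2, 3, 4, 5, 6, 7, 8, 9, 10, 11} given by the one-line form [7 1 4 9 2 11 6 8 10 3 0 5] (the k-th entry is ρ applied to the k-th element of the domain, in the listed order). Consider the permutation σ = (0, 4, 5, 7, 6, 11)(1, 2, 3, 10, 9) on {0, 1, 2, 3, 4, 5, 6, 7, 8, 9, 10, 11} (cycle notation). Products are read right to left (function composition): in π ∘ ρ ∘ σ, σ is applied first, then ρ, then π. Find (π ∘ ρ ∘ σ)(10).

6

Chase 10: σ(10) = 9; ρ(9) = 3; π(3) = 6. Hence (π ∘ ρ ∘ σ)(10) = 6.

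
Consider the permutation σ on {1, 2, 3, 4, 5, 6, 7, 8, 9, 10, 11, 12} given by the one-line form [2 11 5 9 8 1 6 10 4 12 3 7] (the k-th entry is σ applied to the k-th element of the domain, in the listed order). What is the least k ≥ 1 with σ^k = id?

Writing σ as disjoint cycles, the cycle lengths are 10, 2.
Since disjoint cycles commute, ord(σ) = lcm(10, 2) = 10.

10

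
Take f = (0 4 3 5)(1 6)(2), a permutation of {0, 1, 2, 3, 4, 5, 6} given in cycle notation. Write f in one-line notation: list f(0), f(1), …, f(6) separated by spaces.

4 6 2 5 3 0 1

Each element maps to the next entry in its cycle (wrapping to the front): 0↦4, 1↦6, 2↦2, 3↦5, 4↦3, 5↦0, 6↦1.
So the one-line form is 4 6 2 5 3 0 1.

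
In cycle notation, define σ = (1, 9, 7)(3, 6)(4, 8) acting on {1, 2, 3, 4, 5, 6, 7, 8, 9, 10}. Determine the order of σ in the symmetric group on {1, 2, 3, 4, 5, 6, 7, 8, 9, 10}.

6

The disjoint cycles have lengths 3, 2, 2, 1, 1, 1.
The order is lcm(3, 2, 2) = 6.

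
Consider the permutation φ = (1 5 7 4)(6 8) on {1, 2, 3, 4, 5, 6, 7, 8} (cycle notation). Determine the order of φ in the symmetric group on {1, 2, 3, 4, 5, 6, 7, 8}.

4

The disjoint cycles have lengths 4, 2, 1, 1.
The order of φ is the least common multiple of its cycle lengths: lcm(4, 2) = 4.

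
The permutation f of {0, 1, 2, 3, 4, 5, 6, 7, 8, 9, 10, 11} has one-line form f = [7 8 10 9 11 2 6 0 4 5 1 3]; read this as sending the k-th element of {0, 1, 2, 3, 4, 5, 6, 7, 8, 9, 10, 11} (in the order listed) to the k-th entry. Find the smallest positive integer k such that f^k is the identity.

Decomposing into disjoint cycles gives cycle lengths 9, 2, 1.
The order of f is the least common multiple of its cycle lengths: lcm(9, 2) = 18.

18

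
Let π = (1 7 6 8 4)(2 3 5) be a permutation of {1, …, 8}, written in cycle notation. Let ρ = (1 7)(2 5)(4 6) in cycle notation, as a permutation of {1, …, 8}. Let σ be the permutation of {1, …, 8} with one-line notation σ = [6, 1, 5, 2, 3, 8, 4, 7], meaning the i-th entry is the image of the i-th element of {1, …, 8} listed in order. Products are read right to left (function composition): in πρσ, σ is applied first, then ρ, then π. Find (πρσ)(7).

8

Chase 7: σ(7) = 4; ρ(4) = 6; π(6) = 8. Hence (πρσ)(7) = 8.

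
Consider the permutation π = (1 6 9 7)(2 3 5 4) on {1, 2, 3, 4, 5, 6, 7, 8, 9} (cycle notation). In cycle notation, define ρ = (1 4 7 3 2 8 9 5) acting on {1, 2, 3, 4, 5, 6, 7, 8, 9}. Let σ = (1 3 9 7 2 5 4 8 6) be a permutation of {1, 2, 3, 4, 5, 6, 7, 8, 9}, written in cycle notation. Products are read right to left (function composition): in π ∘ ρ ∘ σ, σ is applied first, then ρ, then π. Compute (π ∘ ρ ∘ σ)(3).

Apply the permutations in order: σ(3) = 9, then ρ(9) = 5, then π(5) = 4. So (π ∘ ρ ∘ σ)(3) = 4.

4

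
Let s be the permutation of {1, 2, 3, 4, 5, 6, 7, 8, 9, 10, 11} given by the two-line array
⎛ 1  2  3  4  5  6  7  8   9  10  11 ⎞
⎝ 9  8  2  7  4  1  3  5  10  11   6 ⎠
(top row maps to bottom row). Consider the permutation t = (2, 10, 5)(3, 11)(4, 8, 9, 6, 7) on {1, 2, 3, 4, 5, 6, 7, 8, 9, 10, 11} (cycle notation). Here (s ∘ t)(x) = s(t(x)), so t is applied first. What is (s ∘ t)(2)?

11

t(2) = 10, then s(10) = 11; composing gives (s ∘ t)(2) = 11.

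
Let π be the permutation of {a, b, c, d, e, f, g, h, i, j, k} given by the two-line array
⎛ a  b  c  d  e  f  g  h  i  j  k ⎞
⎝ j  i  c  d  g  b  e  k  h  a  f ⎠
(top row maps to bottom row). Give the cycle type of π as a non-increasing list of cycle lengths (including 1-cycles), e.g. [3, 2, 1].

The disjoint cycles are (a, j)(b, i, h, k, f)(c)(d)(e, g), with lengths 5, 2, 2, 1, 1 in non-increasing order.

[5, 2, 2, 1, 1]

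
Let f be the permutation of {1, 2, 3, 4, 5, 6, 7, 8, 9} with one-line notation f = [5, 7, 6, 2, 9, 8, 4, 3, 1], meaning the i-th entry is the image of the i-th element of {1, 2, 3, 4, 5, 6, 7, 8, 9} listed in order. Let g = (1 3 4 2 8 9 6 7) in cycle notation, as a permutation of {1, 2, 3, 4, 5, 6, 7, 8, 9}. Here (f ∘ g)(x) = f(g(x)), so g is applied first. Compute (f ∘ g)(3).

2

(f ∘ g)(3) = f(g(3)). g(3) = 4, then f(4) = 2. So (f ∘ g)(3) = 2.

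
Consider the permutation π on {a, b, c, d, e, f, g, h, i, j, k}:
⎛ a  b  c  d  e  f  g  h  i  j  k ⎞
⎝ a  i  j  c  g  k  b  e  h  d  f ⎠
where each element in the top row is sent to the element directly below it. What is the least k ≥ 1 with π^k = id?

30

Decomposing into disjoint cycles gives cycle lengths 5, 3, 2, 1.
Since disjoint cycles commute, ord(π) = lcm(5, 3, 2) = 30.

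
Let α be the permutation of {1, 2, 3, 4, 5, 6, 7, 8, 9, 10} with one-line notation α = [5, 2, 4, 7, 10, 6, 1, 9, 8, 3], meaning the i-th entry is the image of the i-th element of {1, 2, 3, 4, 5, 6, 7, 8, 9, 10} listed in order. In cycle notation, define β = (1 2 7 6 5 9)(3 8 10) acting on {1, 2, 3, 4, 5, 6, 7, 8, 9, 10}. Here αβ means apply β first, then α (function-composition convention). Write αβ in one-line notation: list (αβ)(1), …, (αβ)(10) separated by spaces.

2 1 9 7 8 10 6 3 5 4

For each element, apply β then α: 1 → 2 → 2; 2 → 7 → 1; 3 → 8 → 9; 4 → 4 → 7; 5 → 9 → 8; 6 → 5 → 10; 7 → 6 → 6; 8 → 10 → 3; 9 → 1 → 5; 10 → 3 → 4.
Collecting the images, αβ = [2 1 9 7 8 10 6 3 5 4].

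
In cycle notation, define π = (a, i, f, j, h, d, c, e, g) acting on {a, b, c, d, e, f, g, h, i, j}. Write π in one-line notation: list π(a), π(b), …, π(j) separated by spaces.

i b e c g j a d f h

Image by image: a→i, b→b, c→e, d→c, e→g, f→j, g→a, h→d, i→f, j→h.
So the one-line form is i b e c g j a d f h.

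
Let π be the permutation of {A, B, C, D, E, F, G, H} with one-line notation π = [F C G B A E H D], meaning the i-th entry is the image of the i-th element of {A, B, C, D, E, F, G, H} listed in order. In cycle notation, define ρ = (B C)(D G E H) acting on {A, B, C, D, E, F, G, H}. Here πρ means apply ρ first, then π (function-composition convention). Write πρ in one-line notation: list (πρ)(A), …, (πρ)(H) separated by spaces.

(πρ)(x) = π(ρ(x)). Computing each image: π(ρ(A)) = π(A) = F, π(ρ(B)) = π(C) = G, π(ρ(C)) = π(B) = C, π(ρ(D)) = π(G) = H, π(ρ(E)) = π(H) = D, π(ρ(F)) = π(F) = E, π(ρ(G)) = π(E) = A, π(ρ(H)) = π(D) = B.
Hence πρ = [F G C H D E A B].

F G C H D E A B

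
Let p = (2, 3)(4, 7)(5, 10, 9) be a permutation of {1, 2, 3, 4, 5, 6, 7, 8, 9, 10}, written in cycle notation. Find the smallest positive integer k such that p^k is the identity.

The disjoint cycles have lengths 3, 2, 2, 1, 1, 1.
Since disjoint cycles commute, ord(p) = lcm(3, 2, 2) = 6.

6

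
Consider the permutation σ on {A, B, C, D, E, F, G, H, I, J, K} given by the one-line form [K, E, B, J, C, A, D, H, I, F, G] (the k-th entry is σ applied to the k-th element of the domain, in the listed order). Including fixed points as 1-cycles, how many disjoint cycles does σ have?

4

The cycle decomposition is (A, K, G, D, J, F)(B, E, C)(H)(I), which has 4 cycles (counting 1-cycles).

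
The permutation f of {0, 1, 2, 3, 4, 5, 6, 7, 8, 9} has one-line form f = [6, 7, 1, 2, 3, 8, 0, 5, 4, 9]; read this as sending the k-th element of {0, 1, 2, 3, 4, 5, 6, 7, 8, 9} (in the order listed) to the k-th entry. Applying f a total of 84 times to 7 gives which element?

7

Tracing 7 → 5 → … returns to 7 after 7 steps, so 7 lies in a 7-cycle (1, 7, 5, 8, 4, 3, 2).
Powers repeat with period 7 on this cycle, and 84 mod 7 = 0, so f^84(7) = f^0(7).
So f^84(7) = 7.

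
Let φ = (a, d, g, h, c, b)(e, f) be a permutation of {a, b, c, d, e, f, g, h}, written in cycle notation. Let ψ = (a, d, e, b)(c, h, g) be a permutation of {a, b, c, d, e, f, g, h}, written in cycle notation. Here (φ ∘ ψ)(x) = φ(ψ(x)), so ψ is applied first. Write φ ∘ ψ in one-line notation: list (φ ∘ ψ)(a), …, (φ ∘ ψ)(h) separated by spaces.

g d c f a e b h

(φ ∘ ψ)(x) = φ(ψ(x)). Computing each image: φ(ψ(a)) = φ(d) = g, φ(ψ(b)) = φ(a) = d, φ(ψ(c)) = φ(h) = c, φ(ψ(d)) = φ(e) = f, φ(ψ(e)) = φ(b) = a, φ(ψ(f)) = φ(f) = e, φ(ψ(g)) = φ(c) = b, φ(ψ(h)) = φ(g) = h.
Hence φ ∘ ψ = [g d c f a e b h].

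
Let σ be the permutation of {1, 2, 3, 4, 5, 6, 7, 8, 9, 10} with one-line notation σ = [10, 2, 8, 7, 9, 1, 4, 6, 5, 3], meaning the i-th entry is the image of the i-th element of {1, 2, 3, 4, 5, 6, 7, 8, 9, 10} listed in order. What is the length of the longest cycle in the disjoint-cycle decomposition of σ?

5

Decomposing into disjoint cycles gives (1, 10, 3, 8, 6)(4, 7)(5, 9); the longest has length 5.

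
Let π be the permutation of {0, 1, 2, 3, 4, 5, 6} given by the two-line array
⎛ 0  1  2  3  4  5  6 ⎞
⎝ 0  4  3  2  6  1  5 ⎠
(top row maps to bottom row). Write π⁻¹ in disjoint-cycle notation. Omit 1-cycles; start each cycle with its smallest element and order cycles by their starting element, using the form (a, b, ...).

The cycle decomposition of π is (1, 4, 6, 5)(2, 3).
Reversing each cycle (and rotating so the smallest element leads) gives π⁻¹ = (1, 5, 6, 4)(2, 3).

(1, 5, 6, 4)(2, 3)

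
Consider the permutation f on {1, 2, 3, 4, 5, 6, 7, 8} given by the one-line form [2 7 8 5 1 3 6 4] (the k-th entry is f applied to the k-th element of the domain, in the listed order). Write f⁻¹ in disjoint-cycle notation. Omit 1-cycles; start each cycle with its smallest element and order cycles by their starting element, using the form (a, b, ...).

(1, 5, 4, 8, 3, 6, 7, 2)

First write f in disjoint cycles: (1, 2, 7, 6, 3, 8, 4, 5).
Reversing each cycle (and rotating so the smallest element leads) gives f⁻¹ = (1, 5, 4, 8, 3, 6, 7, 2).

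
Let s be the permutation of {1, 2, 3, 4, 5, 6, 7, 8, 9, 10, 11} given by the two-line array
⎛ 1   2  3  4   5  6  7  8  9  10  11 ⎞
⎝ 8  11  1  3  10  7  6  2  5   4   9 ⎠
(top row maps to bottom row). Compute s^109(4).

Tracing 4 → 3 → … returns to 4 after 9 steps, so 4 lies in a 9-cycle (1 8 2 11 9 5 10 4 3).
Since the cycle has length 9, s^109 acts on it the same as s^1 (109 mod 9 = 1).
Advancing 1 step from 4: 4 → 3.

3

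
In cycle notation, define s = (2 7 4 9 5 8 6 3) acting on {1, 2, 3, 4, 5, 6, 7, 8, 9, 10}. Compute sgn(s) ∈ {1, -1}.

The cycle lengths are 8, 1, 1.
A cycle is odd iff its length is even; s has 1 even-length cycle, so sgn(s) = (−1)^1 and s is odd.

-1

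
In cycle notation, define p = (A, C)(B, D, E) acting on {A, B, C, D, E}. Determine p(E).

E appears in (B, D, E); the next entry (wrapping around) is B.

B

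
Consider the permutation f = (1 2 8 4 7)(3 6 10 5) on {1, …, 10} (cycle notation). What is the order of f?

20

The cycle type of f is (5, 4, 1).
The order of f is the least common multiple of its cycle lengths: lcm(5, 4) = 20.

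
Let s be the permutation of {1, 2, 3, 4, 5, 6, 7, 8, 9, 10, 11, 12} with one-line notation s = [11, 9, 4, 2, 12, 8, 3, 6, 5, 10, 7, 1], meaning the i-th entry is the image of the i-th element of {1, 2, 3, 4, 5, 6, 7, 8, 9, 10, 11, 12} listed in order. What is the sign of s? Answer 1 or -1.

-1

In disjoint-cycle form the cycle lengths are 9, 2, 1.
A cycle is odd iff its length is even; s has 1 even-length cycle, so sgn(s) = (−1)^1 and s is odd.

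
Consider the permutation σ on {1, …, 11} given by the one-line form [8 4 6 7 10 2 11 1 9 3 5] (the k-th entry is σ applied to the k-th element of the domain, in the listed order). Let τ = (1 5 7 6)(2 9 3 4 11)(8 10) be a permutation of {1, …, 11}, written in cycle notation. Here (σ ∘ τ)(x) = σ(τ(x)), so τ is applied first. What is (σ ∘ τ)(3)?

(σ ∘ τ)(3) = σ(τ(3)). τ(3) = 4, then σ(4) = 7. So (σ ∘ τ)(3) = 7.

7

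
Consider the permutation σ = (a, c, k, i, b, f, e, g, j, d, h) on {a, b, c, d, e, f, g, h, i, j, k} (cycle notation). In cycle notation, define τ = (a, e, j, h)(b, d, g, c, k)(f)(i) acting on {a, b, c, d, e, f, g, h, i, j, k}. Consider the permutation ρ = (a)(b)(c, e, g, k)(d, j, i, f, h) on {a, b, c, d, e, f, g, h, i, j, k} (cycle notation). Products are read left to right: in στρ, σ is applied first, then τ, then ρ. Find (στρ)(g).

Chase g: σ(g) = j; τ(j) = h; ρ(h) = d. Hence (στρ)(g) = d.

d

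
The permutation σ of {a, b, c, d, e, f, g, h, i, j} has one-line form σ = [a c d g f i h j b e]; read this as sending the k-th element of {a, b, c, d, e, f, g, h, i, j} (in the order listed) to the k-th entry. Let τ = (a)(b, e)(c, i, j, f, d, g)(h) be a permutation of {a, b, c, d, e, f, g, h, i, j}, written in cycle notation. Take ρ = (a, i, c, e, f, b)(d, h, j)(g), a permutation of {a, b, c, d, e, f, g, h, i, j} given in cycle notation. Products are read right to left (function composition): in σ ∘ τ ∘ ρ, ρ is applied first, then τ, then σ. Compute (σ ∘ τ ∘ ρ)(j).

Chase j: ρ(j) = d; τ(d) = g; σ(g) = h. Hence (σ ∘ τ ∘ ρ)(j) = h.

h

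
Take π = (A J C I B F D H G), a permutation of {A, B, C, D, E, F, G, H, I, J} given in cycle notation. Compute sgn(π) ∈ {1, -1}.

The cycle lengths are 9, 1.
A cycle of length ℓ contributes ℓ−1 transpositions, so π is a product of 8 transpositions — even.

1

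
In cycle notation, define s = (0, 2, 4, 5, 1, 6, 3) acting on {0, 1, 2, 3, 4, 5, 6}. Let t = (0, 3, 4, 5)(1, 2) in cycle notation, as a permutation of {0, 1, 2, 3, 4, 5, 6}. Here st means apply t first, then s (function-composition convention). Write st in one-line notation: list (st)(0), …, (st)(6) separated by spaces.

(st)(x) = s(t(x)). Computing each image: s(t(0)) = s(3) = 0, s(t(1)) = s(2) = 4, s(t(2)) = s(1) = 6, s(t(3)) = s(4) = 5, s(t(4)) = s(5) = 1, s(t(5)) = s(0) = 2, s(t(6)) = s(6) = 3.
Hence st = [0 4 6 5 1 2 3].

0 4 6 5 1 2 3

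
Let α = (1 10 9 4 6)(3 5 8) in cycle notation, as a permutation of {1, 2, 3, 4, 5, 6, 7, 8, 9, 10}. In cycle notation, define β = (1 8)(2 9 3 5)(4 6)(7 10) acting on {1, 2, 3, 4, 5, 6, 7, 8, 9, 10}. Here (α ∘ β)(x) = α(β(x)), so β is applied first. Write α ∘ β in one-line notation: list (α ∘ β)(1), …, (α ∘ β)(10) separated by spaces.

3 4 8 1 2 6 9 10 5 7

(α ∘ β)(x) = α(β(x)). Computing each image: α(β(1)) = α(8) = 3, α(β(2)) = α(9) = 4, α(β(3)) = α(5) = 8, α(β(4)) = α(6) = 1, α(β(5)) = α(2) = 2, α(β(6)) = α(4) = 6, α(β(7)) = α(10) = 9, α(β(8)) = α(1) = 10, α(β(9)) = α(3) = 5, α(β(10)) = α(7) = 7.
Hence α ∘ β = [3 4 8 1 2 6 9 10 5 7].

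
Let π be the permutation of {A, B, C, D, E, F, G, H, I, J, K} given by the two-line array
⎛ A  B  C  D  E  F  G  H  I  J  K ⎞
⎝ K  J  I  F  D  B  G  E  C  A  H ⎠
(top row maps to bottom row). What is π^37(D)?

K

Tracing D → F → … returns to D after 8 steps, so D lies in an 8-cycle (A K H E D F B J).
On an 8-cycle, π^8 is the identity, so π^37 = π^5 there (37 ≡ 5 mod 8).
Advancing 5 steps from D: D → F → B → J → A → K.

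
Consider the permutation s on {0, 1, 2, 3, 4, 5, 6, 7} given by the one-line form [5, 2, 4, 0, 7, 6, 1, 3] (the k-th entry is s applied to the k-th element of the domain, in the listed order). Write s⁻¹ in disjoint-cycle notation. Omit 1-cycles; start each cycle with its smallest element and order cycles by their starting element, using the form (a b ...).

First write s in disjoint cycles: (0 5 6 1 2 4 7 3).
The inverse reverses every cycle; in canonical form, s⁻¹ = (0 3 7 4 2 1 6 5).

(0 3 7 4 2 1 6 5)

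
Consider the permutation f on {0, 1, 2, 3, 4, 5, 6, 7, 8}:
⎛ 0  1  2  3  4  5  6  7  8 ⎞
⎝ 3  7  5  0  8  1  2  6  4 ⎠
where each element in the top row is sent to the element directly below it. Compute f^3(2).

Tracing 2 → 5 → … returns to 2 after 5 steps, so 2 lies in a 5-cycle (1 7 6 2 5).
Advancing 3 steps from 2: 2 → 5 → 1 → 7.

7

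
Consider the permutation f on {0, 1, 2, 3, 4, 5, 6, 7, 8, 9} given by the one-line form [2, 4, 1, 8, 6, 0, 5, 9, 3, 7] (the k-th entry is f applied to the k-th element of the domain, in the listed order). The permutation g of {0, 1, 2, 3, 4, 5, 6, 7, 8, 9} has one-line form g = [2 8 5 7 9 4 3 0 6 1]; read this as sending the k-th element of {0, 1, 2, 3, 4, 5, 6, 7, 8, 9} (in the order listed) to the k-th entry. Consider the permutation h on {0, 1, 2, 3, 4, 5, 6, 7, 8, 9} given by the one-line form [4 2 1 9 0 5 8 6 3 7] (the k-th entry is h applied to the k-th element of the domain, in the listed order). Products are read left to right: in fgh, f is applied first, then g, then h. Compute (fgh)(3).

Chase 3: f(3) = 8; g(8) = 6; h(6) = 8. Hence (fgh)(3) = 8.

8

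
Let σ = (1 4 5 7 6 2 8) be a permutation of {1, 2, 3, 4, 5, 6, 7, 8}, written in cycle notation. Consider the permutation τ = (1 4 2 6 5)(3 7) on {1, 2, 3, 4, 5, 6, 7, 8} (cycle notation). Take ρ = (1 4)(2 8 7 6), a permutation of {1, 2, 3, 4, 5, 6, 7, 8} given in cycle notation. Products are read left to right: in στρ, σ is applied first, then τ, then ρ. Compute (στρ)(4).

Apply the permutations in order: σ(4) = 5, then τ(5) = 1, then ρ(1) = 4. So (στρ)(4) = 4.

4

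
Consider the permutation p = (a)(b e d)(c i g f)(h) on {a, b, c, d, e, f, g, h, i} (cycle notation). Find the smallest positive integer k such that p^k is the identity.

The cycle type of p is (4, 3, 1, 1).
The order of p is the least common multiple of its cycle lengths: lcm(4, 3) = 12.

12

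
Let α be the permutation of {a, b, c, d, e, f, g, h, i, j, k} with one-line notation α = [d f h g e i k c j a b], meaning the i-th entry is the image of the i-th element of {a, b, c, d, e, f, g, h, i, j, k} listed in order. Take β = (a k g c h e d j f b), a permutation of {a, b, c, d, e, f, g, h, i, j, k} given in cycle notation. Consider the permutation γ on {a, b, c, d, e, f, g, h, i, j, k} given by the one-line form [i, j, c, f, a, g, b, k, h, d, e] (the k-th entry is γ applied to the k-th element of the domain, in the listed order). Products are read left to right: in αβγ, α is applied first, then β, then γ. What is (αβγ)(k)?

Chase k: α(k) = b; β(b) = a; γ(a) = i. Hence (αβγ)(k) = i.

i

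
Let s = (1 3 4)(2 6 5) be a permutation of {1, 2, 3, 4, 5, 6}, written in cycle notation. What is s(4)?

1

4 appears in (1 3 4); the next entry (wrapping around) is 1.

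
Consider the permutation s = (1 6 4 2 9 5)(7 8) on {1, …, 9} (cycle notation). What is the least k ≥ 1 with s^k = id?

6

The cycle type of s is (6, 2, 1).
Since disjoint cycles commute, ord(s) = lcm(6, 2) = 6.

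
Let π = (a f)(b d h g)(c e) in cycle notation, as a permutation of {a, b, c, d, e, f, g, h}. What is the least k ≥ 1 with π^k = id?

4

The cycle type of π is (4, 2, 2).
Since disjoint cycles commute, ord(π) = lcm(4, 2, 2) = 4.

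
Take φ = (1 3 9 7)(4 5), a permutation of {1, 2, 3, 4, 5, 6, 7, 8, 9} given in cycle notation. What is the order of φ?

The cycle type of φ is (4, 2, 1, 1, 1).
The order is lcm(4, 2) = 4.

4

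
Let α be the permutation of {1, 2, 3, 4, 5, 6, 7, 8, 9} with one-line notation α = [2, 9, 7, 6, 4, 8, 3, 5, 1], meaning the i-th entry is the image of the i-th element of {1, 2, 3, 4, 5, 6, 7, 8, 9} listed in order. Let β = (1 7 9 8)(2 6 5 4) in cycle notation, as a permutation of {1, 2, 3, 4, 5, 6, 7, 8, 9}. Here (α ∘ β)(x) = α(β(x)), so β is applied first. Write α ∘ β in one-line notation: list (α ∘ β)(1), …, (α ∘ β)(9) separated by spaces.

3 8 7 9 6 4 1 2 5

Chase each element through β then α: 1 → 7 → 3; 2 → 6 → 8; 3 → 3 → 7; 4 → 2 → 9; 5 → 4 → 6; 6 → 5 → 4; 7 → 9 → 1; 8 → 1 → 2; 9 → 8 → 5.
Collecting the images, α ∘ β = [3 8 7 9 6 4 1 2 5].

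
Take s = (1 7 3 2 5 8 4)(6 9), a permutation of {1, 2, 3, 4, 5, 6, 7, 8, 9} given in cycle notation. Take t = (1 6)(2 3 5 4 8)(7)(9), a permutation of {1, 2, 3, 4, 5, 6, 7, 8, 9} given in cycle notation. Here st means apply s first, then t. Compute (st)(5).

First apply s: s(5) = 8, then t(8) = 2. Thus (st)(5) = 2.

2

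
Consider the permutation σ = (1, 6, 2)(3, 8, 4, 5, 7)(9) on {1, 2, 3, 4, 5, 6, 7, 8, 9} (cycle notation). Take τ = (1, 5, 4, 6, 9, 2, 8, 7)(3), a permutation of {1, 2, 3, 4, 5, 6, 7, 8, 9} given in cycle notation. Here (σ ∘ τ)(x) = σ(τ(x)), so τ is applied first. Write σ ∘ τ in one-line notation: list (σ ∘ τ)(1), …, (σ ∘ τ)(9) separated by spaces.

7 4 8 2 5 9 6 3 1

Chase each element through τ then σ: 1 → 5 → 7; 2 → 8 → 4; 3 → 3 → 8; 4 → 6 → 2; 5 → 4 → 5; 6 → 9 → 9; 7 → 1 → 6; 8 → 7 → 3; 9 → 2 → 1.
So σ ∘ τ in one-line form is 7 4 8 2 5 9 6 3 1.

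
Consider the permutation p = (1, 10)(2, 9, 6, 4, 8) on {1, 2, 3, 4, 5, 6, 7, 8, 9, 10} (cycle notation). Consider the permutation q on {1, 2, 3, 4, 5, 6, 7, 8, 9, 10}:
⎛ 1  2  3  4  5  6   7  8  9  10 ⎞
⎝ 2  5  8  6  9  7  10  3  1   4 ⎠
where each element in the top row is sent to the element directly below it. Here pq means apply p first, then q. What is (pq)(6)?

6

(pq)(6) = q(p(6)). p(6) = 4, then q(4) = 6. So (pq)(6) = 6.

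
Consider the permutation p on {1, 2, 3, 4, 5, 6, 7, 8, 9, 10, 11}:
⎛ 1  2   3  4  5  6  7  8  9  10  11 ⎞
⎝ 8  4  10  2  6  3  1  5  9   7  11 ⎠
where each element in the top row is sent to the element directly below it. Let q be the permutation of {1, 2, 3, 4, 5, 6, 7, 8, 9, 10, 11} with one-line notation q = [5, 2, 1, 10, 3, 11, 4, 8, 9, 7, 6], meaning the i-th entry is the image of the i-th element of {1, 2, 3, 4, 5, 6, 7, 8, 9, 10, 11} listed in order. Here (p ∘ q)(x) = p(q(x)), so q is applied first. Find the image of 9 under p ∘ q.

q(9) = 9, then p(9) = 9; composing gives (p ∘ q)(9) = 9.

9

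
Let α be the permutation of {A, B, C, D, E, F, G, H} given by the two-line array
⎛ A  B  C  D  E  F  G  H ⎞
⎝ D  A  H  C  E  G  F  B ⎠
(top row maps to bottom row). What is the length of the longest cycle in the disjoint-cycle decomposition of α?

5

Decomposing into disjoint cycles gives (A D C H B)(F G); the longest has length 5.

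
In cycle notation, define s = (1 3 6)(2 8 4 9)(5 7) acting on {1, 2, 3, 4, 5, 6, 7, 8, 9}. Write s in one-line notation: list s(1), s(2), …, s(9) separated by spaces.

Each element maps to the next entry in its cycle (wrapping to the front): 1→3, 2→8, 3→6, 4→9, 5→7, 6→1, 7→5, 8→4, 9→2.
So the one-line form is 3 8 6 9 7 1 5 4 2.

3 8 6 9 7 1 5 4 2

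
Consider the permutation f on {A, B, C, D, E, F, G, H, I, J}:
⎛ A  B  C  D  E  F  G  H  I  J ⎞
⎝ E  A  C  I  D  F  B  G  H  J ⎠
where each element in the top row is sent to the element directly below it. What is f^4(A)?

Tracing A → E → … returns to A after 7 steps, so A lies in a 7-cycle (A E D I H G B).
Stepping 4 places around the cycle: A → E → D → I → H.

H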